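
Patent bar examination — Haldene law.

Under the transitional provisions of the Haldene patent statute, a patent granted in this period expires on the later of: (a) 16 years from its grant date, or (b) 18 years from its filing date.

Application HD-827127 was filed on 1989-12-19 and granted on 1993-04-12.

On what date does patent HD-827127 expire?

2009-04-12

(a) grant + 16 years → 12 April 2009.
(b) filing + 18 years → 19 December 2007.
Later of the two: 12 April 2009.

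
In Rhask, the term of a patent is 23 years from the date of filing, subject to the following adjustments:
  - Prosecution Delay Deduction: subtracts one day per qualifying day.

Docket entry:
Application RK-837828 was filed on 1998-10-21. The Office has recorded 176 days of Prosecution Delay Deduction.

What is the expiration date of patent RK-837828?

2021-04-28

Base term: filing date + 23 years → 21 October 2021.
Prosecution Delay Deduction: −176 days → 28 April 2021.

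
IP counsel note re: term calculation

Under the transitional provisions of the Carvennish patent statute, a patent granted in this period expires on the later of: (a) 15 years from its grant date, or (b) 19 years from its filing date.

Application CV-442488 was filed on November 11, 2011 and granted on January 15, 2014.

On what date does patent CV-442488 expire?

2030-11-11

(a) grant + 15 years → 15 January 2029.
(b) filing + 19 years → 11 November 2030.
Later of the two: 11 November 2030.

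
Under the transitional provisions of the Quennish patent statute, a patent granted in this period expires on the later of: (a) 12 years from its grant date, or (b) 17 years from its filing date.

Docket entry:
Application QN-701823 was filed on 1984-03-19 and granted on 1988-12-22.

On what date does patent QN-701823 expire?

March 19, 2001

(a) grant + 12 years → 22 December 2000.
(b) filing + 17 years → 19 March 2001.
Later of the two: 19 March 2001.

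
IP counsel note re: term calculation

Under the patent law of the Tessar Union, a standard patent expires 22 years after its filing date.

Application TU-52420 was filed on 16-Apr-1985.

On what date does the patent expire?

Filing date + 22 years → 16 April 2007.

2007-04-16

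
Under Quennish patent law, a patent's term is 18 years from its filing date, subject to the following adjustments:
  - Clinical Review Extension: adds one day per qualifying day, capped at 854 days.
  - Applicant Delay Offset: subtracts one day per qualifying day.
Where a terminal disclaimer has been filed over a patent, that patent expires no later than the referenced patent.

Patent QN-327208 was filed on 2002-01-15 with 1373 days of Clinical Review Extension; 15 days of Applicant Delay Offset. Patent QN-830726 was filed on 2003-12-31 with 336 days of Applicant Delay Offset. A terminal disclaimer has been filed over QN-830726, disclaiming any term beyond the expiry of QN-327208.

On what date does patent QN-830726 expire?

January 29, 2021

Natural term of QN-830726:
  Base: filing + 18 years → 31 December 2021.
  Applicant Delay Offset: −336 days → 29 January 2021.
Expiry of referenced patent QN-327208:
  Base: filing + 18 years → 15 January 2020.
  Clinical Review Extension: 1373 days claimed exceeds the 854-day cap, so +854 days → 18 May 2022.
  Applicant Delay Offset: −15 days → 3 May 2022.
Terminal disclaimer: QN-830726 expires on the earlier of 29 January 2021 and 3 May 2022.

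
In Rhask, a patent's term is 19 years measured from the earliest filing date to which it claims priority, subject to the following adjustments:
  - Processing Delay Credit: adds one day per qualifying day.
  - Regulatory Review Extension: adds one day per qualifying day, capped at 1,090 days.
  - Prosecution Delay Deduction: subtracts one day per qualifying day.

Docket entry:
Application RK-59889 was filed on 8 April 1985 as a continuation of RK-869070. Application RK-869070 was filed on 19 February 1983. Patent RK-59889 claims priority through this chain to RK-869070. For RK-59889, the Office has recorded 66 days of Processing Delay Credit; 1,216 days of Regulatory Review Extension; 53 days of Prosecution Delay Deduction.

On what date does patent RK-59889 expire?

February 26, 2005

Earliest priority filing: 19 February 1983.
Base term: 19 February 1983 + 19 years → 19 February 2002.
Processing Delay Credit: +66 days → 26 April 2002.
Regulatory Review Extension: 1216 days claimed exceeds the 1090-day cap, so +1090 days → 20 April 2005.
Prosecution Delay Deduction: −53 days → 26 February 2005.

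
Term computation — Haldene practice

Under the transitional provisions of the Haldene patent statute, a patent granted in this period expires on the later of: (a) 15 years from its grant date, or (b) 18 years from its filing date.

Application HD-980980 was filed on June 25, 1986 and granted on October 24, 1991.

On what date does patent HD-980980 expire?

October 24, 2006

(a) grant + 15 years → 24 October 2006.
(b) filing + 18 years → 25 June 2004.
Later of the two: 24 October 2006.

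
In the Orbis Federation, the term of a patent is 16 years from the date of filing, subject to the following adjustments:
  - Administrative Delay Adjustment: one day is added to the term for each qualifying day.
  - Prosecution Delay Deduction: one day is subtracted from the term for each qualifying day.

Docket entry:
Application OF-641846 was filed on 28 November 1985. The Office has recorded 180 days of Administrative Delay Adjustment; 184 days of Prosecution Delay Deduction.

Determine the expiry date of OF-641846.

Base term: filing date + 16 years → 28 November 2001.
Administrative Delay Adjustment: +180 days → 27 May 2002.
Prosecution Delay Deduction: −184 days → 24 November 2001.

November 24, 2001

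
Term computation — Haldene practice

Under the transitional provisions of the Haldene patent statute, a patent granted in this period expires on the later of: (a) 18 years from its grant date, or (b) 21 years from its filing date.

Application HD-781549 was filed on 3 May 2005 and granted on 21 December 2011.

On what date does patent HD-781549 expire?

(a) grant + 18 years → 21 December 2029.
(b) filing + 21 years → 3 May 2026.
Later of the two: 21 December 2029.

2029-12-21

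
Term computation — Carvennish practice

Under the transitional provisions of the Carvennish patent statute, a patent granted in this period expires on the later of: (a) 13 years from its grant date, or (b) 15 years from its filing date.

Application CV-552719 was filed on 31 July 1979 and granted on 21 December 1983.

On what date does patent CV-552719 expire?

December 21, 1996

(a) grant + 13 years → 21 December 1996.
(b) filing + 15 years → 31 July 1994.
Later of the two: 21 December 1996.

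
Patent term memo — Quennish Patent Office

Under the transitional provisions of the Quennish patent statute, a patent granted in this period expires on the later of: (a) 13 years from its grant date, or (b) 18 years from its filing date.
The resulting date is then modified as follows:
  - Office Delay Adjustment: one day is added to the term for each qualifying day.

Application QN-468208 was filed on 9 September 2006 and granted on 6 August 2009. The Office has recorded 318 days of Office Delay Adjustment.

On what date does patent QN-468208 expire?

(a) grant + 13 years → 6 August 2022.
(b) filing + 18 years → 9 September 2024.
Later of the two: 9 September 2024.
Office Delay Adjustment: +318 days → 24 July 2025.

2025-07-24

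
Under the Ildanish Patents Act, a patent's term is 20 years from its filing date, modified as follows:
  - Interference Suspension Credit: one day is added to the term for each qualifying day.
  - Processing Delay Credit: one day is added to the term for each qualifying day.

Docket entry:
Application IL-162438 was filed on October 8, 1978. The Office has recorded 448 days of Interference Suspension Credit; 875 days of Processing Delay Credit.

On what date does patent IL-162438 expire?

Base term: filing date + 20 years → 8 October 1998.
Interference Suspension Credit: +448 days → 30 December 1999.
Processing Delay Credit: +875 days → 23 May 2002.

May 23, 2002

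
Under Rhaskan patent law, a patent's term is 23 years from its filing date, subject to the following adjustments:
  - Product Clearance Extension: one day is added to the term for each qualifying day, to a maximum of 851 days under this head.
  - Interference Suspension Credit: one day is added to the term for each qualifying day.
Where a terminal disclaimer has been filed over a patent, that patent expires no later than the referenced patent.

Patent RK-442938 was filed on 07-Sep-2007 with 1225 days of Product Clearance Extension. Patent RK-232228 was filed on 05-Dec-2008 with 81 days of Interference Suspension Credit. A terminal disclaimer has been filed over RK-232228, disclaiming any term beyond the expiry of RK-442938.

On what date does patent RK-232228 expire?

Natural term of RK-232228:
  Base: filing + 23 years → 5 December 2031.
  Interference Suspension Credit: +81 days → 24 February 2032.
Expiry of referenced patent RK-442938:
  Base: filing + 23 years → 7 September 2030.
  Product Clearance Extension: 1225 days claimed exceeds the 851-day cap, so +851 days → 5 January 2033.
Terminal disclaimer: RK-232228 expires on the earlier of 24 February 2032 and 5 January 2033.

2032-02-24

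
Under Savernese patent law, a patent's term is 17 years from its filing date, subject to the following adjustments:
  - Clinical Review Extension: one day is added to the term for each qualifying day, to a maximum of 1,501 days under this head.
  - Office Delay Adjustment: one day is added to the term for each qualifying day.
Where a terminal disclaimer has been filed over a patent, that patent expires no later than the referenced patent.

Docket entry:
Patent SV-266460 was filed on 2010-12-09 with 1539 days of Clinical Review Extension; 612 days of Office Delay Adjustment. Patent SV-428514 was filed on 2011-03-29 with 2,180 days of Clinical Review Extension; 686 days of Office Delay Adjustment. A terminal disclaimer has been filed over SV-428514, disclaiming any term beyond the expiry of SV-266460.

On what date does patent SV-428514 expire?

2033-09-21

Natural term of SV-428514:
  Base: filing + 17 years → 29 March 2028.
  Clinical Review Extension: 2180 days claimed exceeds the 1501-day cap, so +1501 days → 8 May 2032.
  Office Delay Adjustment: +686 days → 25 March 2034.
Expiry of referenced patent SV-266460:
  Base: filing + 17 years → 9 December 2027.
  Clinical Review Extension: 1539 days claimed exceeds the 1501-day cap, so +1501 days → 18 January 2032.
  Office Delay Adjustment: +612 days → 21 September 2033.
Terminal disclaimer: SV-428514 expires on the earlier of 25 March 2034 and 21 September 2033.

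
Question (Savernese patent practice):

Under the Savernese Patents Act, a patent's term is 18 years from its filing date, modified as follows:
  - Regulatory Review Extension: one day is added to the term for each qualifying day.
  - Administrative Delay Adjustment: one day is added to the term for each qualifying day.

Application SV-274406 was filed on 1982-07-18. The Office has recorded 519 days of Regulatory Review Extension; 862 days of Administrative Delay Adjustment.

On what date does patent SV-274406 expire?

April 29, 2004

Base term: filing date + 18 years → 18 July 2000.
Regulatory Review Extension: +519 days → 19 December 2001.
Administrative Delay Adjustment: +862 days → 29 April 2004.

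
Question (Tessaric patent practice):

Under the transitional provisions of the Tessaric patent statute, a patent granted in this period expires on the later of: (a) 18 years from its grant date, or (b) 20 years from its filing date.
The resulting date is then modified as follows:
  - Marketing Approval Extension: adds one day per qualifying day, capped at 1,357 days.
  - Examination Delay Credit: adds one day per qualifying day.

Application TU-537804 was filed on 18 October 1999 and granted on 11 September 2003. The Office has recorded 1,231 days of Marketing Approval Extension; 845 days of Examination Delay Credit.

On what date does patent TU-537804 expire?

(a) grant + 18 years → 11 September 2021.
(b) filing + 20 years → 18 October 2019.
Later of the two: 11 September 2021.
Marketing Approval Extension: 1231 days (within the 1357-day cap) → +1231 days → 24 January 2025.
Examination Delay Credit: +845 days → 19 May 2027.

May 19, 2027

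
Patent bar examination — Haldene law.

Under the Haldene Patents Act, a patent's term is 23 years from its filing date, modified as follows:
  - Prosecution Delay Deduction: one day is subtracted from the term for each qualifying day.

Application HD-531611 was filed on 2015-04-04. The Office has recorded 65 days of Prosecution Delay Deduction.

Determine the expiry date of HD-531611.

Base term: filing date + 23 years → 4 April 2038.
Prosecution Delay Deduction: −65 days → 29 January 2038.

January 29, 2038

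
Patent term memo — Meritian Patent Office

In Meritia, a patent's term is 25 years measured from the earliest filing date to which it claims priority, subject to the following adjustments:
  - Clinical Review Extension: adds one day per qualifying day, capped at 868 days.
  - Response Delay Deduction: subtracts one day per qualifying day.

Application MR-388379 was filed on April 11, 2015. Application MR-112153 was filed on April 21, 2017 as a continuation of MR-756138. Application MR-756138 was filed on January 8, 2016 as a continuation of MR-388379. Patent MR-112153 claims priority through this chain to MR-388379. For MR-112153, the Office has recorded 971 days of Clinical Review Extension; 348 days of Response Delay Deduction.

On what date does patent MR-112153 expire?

2041-09-13

Earliest priority filing: 11 April 2015.
Base term: 11 April 2015 + 25 years → 11 April 2040.
Clinical Review Extension: 971 days claimed exceeds the 868-day cap, so +868 days → 27 August 2042.
Response Delay Deduction: −348 days → 13 September 2041.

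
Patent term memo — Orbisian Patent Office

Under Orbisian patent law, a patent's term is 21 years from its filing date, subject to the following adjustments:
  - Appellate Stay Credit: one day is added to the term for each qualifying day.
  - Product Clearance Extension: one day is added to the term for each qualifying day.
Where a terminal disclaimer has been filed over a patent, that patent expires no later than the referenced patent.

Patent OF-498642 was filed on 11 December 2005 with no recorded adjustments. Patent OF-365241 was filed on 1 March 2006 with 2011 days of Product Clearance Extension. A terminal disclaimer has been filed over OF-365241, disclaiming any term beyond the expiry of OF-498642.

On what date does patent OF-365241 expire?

Natural term of OF-365241:
  Base: filing + 21 years → 1 March 2027.
  Product Clearance Extension: +2011 days → 1 September 2032.
Expiry of referenced patent OF-498642:
  Base: filing + 21 years → 11 December 2026.
Terminal disclaimer: OF-365241 expires on the earlier of 1 September 2032 and 11 December 2026.

2026-12-11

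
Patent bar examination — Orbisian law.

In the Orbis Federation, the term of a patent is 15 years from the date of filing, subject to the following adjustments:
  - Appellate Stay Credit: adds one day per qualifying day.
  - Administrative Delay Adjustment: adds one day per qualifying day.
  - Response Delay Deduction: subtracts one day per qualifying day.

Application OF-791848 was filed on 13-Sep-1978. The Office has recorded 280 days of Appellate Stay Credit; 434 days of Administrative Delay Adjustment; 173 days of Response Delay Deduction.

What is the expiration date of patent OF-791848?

Base term: filing date + 15 years → 13 September 1993.
Appellate Stay Credit: +280 days → 20 June 1994.
Administrative Delay Adjustment: +434 days → 28 August 1995.
Response Delay Deduction: −173 days → 8 March 1995.

1995-03-08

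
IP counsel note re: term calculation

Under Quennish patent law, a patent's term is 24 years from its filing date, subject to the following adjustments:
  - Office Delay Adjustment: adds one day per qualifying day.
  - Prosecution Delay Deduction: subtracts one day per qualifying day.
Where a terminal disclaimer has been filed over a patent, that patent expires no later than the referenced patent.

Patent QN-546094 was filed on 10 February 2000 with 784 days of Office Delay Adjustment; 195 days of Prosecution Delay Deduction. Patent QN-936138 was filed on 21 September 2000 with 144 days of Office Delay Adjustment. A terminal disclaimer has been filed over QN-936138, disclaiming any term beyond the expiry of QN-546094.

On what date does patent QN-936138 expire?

Natural term of QN-936138:
  Base: filing + 24 years → 21 September 2024.
  Office Delay Adjustment: +144 days → 12 February 2025.
Expiry of referenced patent QN-546094:
  Base: filing + 24 years → 10 February 2024.
  Office Delay Adjustment: +784 days → 4 April 2026.
  Prosecution Delay Deduction: −195 days → 21 September 2025.
Terminal disclaimer: QN-936138 expires on the earlier of 12 February 2025 and 21 September 2025.

2025-02-12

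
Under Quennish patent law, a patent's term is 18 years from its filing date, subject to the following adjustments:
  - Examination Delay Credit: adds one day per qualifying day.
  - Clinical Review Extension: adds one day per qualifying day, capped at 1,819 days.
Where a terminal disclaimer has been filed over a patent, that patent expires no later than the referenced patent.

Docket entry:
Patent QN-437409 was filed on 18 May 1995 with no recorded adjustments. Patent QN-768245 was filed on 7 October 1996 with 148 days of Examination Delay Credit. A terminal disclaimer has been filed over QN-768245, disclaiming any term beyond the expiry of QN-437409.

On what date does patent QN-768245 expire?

Natural term of QN-768245:
  Base: filing + 18 years → 7 October 2014.
  Examination Delay Credit: +148 days → 4 March 2015.
Expiry of referenced patent QN-437409:
  Base: filing + 18 years → 18 May 2013.
Terminal disclaimer: QN-768245 expires on the earlier of 4 March 2015 and 18 May 2013.

2013-05-18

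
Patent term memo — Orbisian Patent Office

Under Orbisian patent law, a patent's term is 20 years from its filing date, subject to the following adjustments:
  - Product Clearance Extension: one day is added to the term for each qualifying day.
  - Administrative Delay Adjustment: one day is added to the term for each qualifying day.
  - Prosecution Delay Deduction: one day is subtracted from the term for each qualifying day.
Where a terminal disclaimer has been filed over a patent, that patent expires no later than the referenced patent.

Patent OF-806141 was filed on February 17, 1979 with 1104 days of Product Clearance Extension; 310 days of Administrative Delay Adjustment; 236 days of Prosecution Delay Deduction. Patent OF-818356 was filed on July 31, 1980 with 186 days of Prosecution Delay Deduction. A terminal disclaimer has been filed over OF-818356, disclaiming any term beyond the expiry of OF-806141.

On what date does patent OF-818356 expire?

2000-01-27

Natural term of OF-818356:
  Base: filing + 20 years → 31 July 2000.
  Prosecution Delay Deduction: −186 days → 27 January 2000.
Expiry of referenced patent OF-806141:
  Base: filing + 20 years → 17 February 1999.
  Product Clearance Extension: +1104 days → 25 February 2002.
  Administrative Delay Adjustment: +310 days → 1 January 2003.
  Prosecution Delay Deduction: −236 days → 10 May 2002.
Terminal disclaimer: OF-818356 expires on the earlier of 27 January 2000 and 10 May 2002.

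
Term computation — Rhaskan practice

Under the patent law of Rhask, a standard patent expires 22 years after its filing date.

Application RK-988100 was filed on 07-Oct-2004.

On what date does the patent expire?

Filing date + 22 years → 7 October 2026.

2026-10-07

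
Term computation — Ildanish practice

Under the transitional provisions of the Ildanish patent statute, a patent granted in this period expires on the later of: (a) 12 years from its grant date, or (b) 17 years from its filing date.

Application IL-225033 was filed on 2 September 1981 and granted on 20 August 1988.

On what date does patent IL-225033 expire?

(a) grant + 12 years → 20 August 2000.
(b) filing + 17 years → 2 September 1998.
Later of the two: 20 August 2000.

2000-08-20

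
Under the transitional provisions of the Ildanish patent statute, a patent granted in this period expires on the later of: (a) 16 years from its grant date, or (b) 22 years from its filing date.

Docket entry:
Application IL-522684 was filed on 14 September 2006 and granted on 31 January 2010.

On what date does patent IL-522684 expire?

2028-09-14

(a) grant + 16 years → 31 January 2026.
(b) filing + 22 years → 14 September 2028.
Later of the two: 14 September 2028.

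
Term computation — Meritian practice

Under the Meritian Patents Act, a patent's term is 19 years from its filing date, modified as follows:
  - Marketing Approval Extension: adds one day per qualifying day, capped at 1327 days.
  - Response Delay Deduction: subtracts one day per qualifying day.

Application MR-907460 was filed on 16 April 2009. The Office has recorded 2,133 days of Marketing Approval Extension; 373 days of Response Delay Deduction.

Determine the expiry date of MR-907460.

November 26, 2030

Base term: filing date + 19 years → 16 April 2028.
Marketing Approval Extension: 2133 days claimed exceeds the 1327-day cap, so +1327 days → 4 December 2031.
Response Delay Deduction: −373 days → 26 November 2030.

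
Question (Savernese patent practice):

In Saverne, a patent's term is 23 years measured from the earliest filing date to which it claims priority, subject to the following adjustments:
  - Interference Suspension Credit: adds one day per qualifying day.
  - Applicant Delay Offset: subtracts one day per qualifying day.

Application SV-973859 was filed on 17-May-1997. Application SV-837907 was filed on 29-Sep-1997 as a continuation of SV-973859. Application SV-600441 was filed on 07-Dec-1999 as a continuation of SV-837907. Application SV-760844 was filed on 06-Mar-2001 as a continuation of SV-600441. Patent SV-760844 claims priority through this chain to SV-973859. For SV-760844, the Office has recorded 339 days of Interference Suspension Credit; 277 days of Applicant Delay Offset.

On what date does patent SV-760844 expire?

Earliest priority filing: 17 May 1997.
Base term: 17 May 1997 + 23 years → 17 May 2020.
Interference Suspension Credit: +339 days → 21 April 2021.
Applicant Delay Offset: −277 days → 18 July 2020.

July 18, 2020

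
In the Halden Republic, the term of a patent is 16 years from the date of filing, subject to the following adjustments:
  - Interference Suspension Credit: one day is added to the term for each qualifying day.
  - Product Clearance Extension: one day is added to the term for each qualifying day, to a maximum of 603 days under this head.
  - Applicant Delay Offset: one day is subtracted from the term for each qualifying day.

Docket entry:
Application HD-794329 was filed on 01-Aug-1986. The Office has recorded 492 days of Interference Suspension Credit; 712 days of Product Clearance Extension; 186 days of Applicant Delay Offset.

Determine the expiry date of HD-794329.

2005-01-26

Base term: filing date + 16 years → 1 August 2002.
Interference Suspension Credit: +492 days → 6 December 2003.
Product Clearance Extension: 712 days claimed exceeds the 603-day cap, so +603 days → 31 July 2005.
Applicant Delay Offset: −186 days → 26 January 2005.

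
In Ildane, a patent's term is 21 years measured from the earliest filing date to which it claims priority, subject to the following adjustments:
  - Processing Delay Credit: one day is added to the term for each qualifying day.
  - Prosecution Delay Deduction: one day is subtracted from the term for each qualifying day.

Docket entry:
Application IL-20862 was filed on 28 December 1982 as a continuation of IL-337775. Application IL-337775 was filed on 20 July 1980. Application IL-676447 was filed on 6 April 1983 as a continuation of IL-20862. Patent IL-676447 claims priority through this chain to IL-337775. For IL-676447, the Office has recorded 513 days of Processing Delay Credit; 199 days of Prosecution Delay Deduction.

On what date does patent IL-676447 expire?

2002-05-30

Earliest priority filing: 20 July 1980.
Base term: 20 July 1980 + 21 years → 20 July 2001.
Processing Delay Credit: +513 days → 15 December 2002.
Prosecution Delay Deduction: −199 days → 30 May 2002.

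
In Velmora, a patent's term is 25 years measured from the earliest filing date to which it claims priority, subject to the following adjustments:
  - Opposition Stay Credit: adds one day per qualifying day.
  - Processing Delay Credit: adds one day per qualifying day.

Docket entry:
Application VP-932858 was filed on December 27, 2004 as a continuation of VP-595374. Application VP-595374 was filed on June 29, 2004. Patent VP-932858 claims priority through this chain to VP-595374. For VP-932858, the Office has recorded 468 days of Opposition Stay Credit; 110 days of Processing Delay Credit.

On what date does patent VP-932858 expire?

Earliest priority filing: 29 June 2004.
Base term: 29 June 2004 + 25 years → 29 June 2029.
Opposition Stay Credit: +468 days → 10 October 2030.
Processing Delay Credit: +110 days → 28 January 2031.

2031-01-28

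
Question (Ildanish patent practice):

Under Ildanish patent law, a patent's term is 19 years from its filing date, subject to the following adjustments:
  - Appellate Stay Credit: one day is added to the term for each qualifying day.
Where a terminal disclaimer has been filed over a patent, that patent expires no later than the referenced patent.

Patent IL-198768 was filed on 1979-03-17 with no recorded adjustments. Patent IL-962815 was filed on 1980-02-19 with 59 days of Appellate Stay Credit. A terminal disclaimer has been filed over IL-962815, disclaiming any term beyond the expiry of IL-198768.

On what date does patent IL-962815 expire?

1998-03-17

Natural term of IL-962815:
  Base: filing + 19 years → 19 February 1999.
  Appellate Stay Credit: +59 days → 19 April 1999.
Expiry of referenced patent IL-198768:
  Base: filing + 19 years → 17 March 1998.
Terminal disclaimer: IL-962815 expires on the earlier of 19 April 1999 and 17 March 1998.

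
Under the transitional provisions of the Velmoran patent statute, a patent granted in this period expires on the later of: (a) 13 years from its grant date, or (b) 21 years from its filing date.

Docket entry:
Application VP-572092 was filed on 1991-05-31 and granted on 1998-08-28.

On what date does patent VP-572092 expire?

(a) grant + 13 years → 28 August 2011.
(b) filing + 21 years → 31 May 2012.
Later of the two: 31 May 2012.

2012-05-31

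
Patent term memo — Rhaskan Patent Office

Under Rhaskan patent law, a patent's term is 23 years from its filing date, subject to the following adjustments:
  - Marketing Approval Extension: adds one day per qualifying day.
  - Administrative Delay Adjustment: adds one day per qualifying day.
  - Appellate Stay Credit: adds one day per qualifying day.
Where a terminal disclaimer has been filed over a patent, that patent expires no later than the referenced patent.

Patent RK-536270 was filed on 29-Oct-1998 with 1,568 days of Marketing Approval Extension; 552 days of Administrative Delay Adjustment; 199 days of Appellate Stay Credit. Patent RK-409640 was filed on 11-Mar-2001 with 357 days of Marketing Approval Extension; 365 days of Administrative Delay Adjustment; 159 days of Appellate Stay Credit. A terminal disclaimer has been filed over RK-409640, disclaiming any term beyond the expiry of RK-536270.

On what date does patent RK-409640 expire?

Natural term of RK-409640:
  Base: filing + 23 years → 11 March 2024.
  Marketing Approval Extension: +357 days → 3 March 2025.
  Administrative Delay Adjustment: +365 days → 3 March 2026.
  Appellate Stay Credit: +159 days → 9 August 2026.
Expiry of referenced patent RK-536270:
  Base: filing + 23 years → 29 October 2021.
  Marketing Approval Extension: +1568 days → 13 February 2026.
  Administrative Delay Adjustment: +552 days → 19 August 2027.
  Appellate Stay Credit: +199 days → 5 March 2028.
Terminal disclaimer: RK-409640 expires on the earlier of 9 August 2026 and 5 March 2028.

2026-08-09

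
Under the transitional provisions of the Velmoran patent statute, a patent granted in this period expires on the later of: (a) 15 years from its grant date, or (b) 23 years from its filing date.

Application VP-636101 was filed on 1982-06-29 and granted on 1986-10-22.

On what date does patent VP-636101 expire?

2005-06-29

(a) grant + 15 years → 22 October 2001.
(b) filing + 23 years → 29 June 2005.
Later of the two: 29 June 2005.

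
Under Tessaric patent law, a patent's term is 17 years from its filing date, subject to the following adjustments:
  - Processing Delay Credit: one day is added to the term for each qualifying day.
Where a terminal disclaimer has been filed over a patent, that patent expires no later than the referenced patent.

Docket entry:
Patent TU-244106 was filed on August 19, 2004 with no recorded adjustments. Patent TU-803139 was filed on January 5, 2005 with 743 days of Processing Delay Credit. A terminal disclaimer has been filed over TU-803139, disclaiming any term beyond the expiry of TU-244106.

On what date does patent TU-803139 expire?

Natural term of TU-803139:
  Base: filing + 17 years → 5 January 2022.
  Processing Delay Credit: +743 days → 18 January 2024.
Expiry of referenced patent TU-244106:
  Base: filing + 17 years → 19 August 2021.
Terminal disclaimer: TU-803139 expires on the earlier of 18 January 2024 and 19 August 2021.

2021-08-19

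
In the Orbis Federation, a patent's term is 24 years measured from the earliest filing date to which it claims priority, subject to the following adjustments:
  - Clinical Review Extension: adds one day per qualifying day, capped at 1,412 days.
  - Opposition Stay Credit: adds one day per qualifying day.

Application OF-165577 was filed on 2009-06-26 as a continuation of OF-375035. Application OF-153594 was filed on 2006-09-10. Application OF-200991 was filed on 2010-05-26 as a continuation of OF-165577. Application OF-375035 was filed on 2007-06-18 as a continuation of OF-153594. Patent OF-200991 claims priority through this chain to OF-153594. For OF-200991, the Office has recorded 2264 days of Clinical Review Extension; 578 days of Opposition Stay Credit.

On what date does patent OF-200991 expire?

Earliest priority filing: 10 September 2006.
Base term: 10 September 2006 + 24 years → 10 September 2030.
Clinical Review Extension: 2264 days claimed exceeds the 1412-day cap, so +1412 days → 23 July 2034.
Opposition Stay Credit: +578 days → 21 February 2036.

February 21, 2036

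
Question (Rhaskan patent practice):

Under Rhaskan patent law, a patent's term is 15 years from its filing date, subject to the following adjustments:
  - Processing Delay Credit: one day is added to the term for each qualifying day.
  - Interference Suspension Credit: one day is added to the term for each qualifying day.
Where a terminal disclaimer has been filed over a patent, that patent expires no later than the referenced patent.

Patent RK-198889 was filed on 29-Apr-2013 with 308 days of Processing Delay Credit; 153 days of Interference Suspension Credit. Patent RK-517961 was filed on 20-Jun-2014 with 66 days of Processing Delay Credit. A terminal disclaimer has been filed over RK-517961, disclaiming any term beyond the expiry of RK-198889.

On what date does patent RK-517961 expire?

2029-08-03

Natural term of RK-517961:
  Base: filing + 15 years → 20 June 2029.
  Processing Delay Credit: +66 days → 25 August 2029.
Expiry of referenced patent RK-198889:
  Base: filing + 15 years → 29 April 2028.
  Processing Delay Credit: +308 days → 3 March 2029.
  Interference Suspension Credit: +153 days → 3 August 2029.
Terminal disclaimer: RK-517961 expires on the earlier of 25 August 2029 and 3 August 2029.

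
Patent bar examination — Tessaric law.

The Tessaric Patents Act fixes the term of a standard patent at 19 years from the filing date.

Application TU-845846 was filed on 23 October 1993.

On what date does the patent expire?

2012-10-23

Filing date + 19 years → 23 October 2012.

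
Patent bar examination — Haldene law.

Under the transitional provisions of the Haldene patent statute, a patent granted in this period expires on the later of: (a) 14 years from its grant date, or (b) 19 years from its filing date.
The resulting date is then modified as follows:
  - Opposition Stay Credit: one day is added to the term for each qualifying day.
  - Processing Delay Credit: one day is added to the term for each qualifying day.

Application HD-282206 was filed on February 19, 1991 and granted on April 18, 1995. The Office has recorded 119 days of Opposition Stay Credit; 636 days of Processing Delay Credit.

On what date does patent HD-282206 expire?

(a) grant + 14 years → 18 April 2009.
(b) filing + 19 years → 19 February 2010.
Later of the two: 19 February 2010.
Opposition Stay Credit: +119 days → 18 June 2010.
Processing Delay Credit: +636 days → 15 March 2012.

March 15, 2012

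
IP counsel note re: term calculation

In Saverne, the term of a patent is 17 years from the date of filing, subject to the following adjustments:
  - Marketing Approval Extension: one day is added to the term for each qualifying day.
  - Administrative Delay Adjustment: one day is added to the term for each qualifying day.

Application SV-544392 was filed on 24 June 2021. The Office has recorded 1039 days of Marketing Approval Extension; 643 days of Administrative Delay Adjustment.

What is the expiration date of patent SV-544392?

January 31, 2043

Base term: filing date + 17 years → 24 June 2038.
Marketing Approval Extension: +1039 days → 28 April 2041.
Administrative Delay Adjustment: +643 days → 31 January 2043.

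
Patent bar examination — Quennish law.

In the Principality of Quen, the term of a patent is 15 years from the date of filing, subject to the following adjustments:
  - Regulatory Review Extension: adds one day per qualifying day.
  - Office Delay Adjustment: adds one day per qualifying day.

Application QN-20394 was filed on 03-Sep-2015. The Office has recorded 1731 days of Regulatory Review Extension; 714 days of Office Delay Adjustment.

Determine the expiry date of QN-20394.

Base term: filing date + 15 years → 3 September 2030.
Regulatory Review Extension: +1731 days → 31 May 2035.
Office Delay Adjustment: +714 days → 14 May 2037.

2037-05-14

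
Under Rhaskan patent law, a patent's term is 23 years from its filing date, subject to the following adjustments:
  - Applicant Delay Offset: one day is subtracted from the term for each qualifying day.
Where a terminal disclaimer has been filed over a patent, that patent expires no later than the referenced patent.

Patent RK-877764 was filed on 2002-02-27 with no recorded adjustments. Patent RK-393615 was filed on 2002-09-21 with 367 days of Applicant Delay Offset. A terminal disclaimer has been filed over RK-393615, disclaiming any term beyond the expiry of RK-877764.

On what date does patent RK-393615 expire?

September 19, 2024

Natural term of RK-393615:
  Base: filing + 23 years → 21 September 2025.
  Applicant Delay Offset: −367 days → 19 September 2024.
Expiry of referenced patent RK-877764:
  Base: filing + 23 years → 27 February 2025.
Terminal disclaimer: RK-393615 expires on the earlier of 19 September 2024 and 27 February 2025.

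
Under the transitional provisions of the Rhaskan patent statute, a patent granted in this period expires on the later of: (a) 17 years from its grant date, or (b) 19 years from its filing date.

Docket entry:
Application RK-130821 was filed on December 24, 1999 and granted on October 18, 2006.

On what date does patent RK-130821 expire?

(a) grant + 17 years → 18 October 2023.
(b) filing + 19 years → 24 December 2018.
Later of the two: 18 October 2023.

October 18, 2023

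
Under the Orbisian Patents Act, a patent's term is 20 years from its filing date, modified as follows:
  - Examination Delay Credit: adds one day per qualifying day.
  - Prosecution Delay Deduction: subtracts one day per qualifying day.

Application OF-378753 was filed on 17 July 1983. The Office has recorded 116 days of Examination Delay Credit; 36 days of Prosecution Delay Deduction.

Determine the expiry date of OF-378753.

2003-10-05

Base term: filing date + 20 years → 17 July 2003.
Examination Delay Credit: +116 days → 10 November 2003.
Prosecution Delay Deduction: −36 days → 5 October 2003.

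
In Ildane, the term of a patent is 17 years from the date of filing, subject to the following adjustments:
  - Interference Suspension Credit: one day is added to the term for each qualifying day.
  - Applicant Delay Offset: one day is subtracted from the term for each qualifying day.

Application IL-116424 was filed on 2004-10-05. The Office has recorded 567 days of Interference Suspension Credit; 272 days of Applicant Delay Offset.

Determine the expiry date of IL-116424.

2022-07-27

Base term: filing date + 17 years → 5 October 2021.
Interference Suspension Credit: +567 days → 25 April 2023.
Applicant Delay Offset: −272 days → 27 July 2022.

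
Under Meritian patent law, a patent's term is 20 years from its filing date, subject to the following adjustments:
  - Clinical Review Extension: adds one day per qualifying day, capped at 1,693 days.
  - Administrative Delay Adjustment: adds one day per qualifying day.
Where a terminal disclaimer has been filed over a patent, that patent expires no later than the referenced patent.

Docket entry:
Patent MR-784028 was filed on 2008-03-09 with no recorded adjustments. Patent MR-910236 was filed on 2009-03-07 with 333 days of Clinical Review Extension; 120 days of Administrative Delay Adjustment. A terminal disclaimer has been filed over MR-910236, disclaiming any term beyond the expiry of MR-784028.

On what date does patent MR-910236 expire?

March 9, 2028

Natural term of MR-910236:
  Base: filing + 20 years → 7 March 2029.
  Clinical Review Extension: 333 days (within the 1693-day cap) → +333 days → 3 February 2030.
  Administrative Delay Adjustment: +120 days → 3 June 2030.
Expiry of referenced patent MR-784028:
  Base: filing + 20 years → 9 March 2028.
Terminal disclaimer: MR-910236 expires on the earlier of 3 June 2030 and 9 March 2028.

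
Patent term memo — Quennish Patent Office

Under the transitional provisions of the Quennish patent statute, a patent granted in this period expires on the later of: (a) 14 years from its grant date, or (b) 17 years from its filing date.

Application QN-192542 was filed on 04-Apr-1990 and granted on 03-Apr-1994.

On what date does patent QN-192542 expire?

(a) grant + 14 years → 3 April 2008.
(b) filing + 17 years → 4 April 2007.
Later of the two: 3 April 2008.

2008-04-03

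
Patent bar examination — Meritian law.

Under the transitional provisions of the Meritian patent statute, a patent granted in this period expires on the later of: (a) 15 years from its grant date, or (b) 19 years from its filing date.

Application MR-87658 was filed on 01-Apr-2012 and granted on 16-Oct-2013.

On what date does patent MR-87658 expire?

(a) grant + 15 years → 16 October 2028.
(b) filing + 19 years → 1 April 2031.
Later of the two: 1 April 2031.

2031-04-01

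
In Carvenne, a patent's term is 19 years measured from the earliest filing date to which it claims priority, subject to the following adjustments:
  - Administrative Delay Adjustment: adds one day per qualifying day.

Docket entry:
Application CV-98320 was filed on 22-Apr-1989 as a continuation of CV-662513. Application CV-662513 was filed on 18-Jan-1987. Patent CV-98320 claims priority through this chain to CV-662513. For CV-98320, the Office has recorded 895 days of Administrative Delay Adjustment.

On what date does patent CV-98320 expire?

July 1, 2008

Earliest priority filing: 18 January 1987.
Base term: 18 January 1987 + 19 years → 18 January 2006.
Administrative Delay Adjustment: +895 days → 1 July 2008.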